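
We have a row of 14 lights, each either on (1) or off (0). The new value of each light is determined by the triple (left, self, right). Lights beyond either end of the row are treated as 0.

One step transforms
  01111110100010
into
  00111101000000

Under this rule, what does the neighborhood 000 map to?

0

At position 10 the neighborhood is 000; the next row has 0 there.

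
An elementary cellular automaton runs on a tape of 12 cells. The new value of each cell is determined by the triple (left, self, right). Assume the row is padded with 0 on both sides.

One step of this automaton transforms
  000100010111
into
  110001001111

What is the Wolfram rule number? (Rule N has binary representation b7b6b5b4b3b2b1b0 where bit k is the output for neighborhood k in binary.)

position 10: 111 → 1  (bit 7 = 1)
position 11: 110 → 1  (bit 6 = 1)
position 8: 101 → 1  (bit 5 = 1)
position 4: 100 → 0  (bit 4 = 0)
position 9: 011 → 1  (bit 3 = 1)
position 3: 010 → 0  (bit 2 = 0)
position 2: 001 → 0  (bit 1 = 0)
position 0: 000 → 1  (bit 0 = 1)
bits b7..b0 = 11101001 = 233

233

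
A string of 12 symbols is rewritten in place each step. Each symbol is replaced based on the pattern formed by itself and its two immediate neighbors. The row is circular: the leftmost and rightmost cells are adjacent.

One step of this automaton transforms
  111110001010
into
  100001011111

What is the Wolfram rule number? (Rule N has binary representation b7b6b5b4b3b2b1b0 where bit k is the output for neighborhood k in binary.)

62

position 1: 111 → 0  (bit 7 = 0)
position 4: 110 → 0  (bit 6 = 0)
position 9: 101 → 1  (bit 5 = 1)
position 5: 100 → 1  (bit 4 = 1)
position 0: 011 → 1  (bit 3 = 1)
position 8: 010 → 1  (bit 2 = 1)
position 7: 001 → 1  (bit 1 = 1)
position 6: 000 → 0  (bit 0 = 0)
bits b7..b0 = 00111110 = 62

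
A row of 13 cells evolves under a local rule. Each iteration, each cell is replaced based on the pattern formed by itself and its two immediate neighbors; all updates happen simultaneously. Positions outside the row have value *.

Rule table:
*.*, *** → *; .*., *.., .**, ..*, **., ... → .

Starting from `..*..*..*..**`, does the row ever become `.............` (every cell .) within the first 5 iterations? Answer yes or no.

............*
.............
all cells are . at iteration 2

yes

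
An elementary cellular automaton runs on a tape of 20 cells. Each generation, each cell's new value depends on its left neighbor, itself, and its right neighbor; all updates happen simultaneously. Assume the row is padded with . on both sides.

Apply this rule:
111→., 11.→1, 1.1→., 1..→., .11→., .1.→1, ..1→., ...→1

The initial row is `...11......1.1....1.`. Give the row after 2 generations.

.1..1....1.1.1..1.1.

11..1.1111.1.1.11.1.
.1..1....1.1.1..1.1.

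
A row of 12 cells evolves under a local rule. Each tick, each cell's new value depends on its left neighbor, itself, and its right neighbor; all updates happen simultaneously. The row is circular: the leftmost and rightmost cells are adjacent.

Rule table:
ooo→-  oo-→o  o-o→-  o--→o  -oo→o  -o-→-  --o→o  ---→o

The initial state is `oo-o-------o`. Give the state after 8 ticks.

oooooo---ooo

tick 1: -o--oooooooo
tick 2: --ooo------o
tick 3: ooo-ooooooo-
tick 4: o-o-o-----o-
tick 5: -----ooooo--
tick 6: oooooo---ooo
tick 7: -----ooooo--  (repeats tick 5; period 2)
tick 8: oooooo---ooo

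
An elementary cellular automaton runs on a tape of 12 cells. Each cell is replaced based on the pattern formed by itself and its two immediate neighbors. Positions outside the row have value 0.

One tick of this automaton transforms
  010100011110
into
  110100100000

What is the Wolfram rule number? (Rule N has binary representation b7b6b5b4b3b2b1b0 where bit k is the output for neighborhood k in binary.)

position 8: 111 → 0  (bit 7 = 0)
position 10: 110 → 0  (bit 6 = 0)
position 2: 101 → 0  (bit 5 = 0)
position 4: 100 → 0  (bit 4 = 0)
position 7: 011 → 0  (bit 3 = 0)
position 1: 010 → 1  (bit 2 = 1)
position 0: 001 → 1  (bit 1 = 1)
position 5: 000 → 0  (bit 0 = 0)
bits b7..b0 = 00000110 = 6

6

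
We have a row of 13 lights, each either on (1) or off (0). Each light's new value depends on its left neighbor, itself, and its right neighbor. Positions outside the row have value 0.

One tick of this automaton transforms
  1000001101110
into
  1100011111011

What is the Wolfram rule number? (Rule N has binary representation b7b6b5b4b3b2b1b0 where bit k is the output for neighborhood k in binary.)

126

position 10: 111 → 0  (bit 7 = 0)
position 7: 110 → 1  (bit 6 = 1)
position 8: 101 → 1  (bit 5 = 1)
position 1: 100 → 1  (bit 4 = 1)
position 6: 011 → 1  (bit 3 = 1)
position 0: 010 → 1  (bit 2 = 1)
position 5: 001 → 1  (bit 1 = 1)
position 2: 000 → 0  (bit 0 = 0)
bits b7..b0 = 01111110 = 126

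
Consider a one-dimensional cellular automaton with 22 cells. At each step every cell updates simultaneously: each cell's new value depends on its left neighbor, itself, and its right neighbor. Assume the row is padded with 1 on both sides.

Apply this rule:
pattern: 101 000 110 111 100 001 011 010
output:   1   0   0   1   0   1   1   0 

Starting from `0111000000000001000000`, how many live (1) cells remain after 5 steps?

6

step 1: 1110000000000010000001
step 2: 1100000000000100000011
step 3: 1000000000001000000111
step 4: 0000000000010000001111
step 5: 0000000000100000011111
count of 1: 6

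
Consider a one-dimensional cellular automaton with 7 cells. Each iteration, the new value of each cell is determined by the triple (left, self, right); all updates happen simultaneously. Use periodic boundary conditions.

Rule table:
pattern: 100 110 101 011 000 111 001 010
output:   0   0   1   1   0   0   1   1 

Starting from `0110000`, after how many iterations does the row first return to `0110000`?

7

iteration 1: 1100000
iteration 2: 1000001
iteration 3: 0000011
iteration 4: 0000110
iteration 5: 0001100
iteration 6: 0011000
iteration 7: 0110000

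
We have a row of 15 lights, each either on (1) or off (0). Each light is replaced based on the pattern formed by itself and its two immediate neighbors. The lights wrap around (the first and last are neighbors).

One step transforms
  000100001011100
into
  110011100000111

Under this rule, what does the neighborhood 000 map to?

At position 0 the neighborhood is 000; the next row has 1 there.

1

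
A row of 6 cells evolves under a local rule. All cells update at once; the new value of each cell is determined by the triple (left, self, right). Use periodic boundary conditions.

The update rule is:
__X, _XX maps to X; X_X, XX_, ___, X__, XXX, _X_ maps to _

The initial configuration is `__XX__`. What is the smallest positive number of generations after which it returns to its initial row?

_XX___
XX____
X____X
____XX
___XX_
__XX__

6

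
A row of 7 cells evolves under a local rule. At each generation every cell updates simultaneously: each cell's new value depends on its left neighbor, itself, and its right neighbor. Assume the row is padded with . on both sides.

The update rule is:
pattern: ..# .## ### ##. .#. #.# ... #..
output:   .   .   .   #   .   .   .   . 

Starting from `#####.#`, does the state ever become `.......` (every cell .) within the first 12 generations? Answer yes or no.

generation 1: ....#..
generation 2: .......
all cells are . at generation 2

yes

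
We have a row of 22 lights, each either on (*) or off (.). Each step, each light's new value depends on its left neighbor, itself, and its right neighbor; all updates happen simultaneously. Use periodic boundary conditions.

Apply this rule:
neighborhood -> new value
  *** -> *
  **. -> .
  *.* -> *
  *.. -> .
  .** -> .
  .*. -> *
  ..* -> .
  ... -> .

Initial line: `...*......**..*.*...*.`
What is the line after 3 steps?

...*...........*....*.

...*..........***...*.
...*...........*....*.
...*...........*....*.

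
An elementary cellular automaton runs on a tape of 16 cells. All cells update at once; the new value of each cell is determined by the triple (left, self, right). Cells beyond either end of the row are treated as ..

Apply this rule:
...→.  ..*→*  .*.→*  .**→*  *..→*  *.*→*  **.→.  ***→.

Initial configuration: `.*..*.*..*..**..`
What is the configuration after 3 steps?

*************.*.
*............***
**..........**..

**..........**..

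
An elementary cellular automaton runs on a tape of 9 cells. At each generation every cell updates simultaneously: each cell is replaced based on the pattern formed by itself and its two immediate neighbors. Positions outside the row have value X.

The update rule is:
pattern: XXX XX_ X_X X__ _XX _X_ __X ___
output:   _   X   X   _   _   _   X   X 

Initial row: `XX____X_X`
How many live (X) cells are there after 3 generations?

generation 1: _X_XXX_X_
generation 2: X_X__XX_X
generation 3: XX__X_XX_
count of X: 5

5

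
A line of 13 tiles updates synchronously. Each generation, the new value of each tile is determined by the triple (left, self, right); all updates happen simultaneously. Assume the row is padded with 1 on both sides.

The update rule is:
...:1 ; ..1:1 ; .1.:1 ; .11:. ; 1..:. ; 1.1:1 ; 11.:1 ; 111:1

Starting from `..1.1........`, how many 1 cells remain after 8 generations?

11

generation 1: .1111.1111111
generation 2: 1.1111.111111
generation 3: 11.1111.11111
generation 4: 111.1111.1111
generation 5: 1111.1111.111
generation 6: 11111.1111.11
generation 7: 111111.1111.1
generation 8: 1111111.1111.
count of 1: 11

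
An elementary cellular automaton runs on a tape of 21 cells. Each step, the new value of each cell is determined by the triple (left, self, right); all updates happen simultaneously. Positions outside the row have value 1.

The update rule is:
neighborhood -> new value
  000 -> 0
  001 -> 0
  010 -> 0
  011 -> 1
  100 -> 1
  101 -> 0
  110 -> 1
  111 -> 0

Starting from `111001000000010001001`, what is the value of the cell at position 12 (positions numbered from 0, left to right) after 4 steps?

0

001100100000001000101
101110010000000100001
101011001000000010001
100011100100000001001
position 12 holds 0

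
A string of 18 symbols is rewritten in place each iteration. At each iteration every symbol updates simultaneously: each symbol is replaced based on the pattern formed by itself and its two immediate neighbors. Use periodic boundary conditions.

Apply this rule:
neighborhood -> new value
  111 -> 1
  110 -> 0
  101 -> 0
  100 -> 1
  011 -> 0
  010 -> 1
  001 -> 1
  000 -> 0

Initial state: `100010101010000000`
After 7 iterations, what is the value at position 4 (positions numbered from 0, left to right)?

0

iteration 1: 110110101011000001
iteration 2: 100000101000100010
iteration 3: 110001101101110110
iteration 4: 001010000000100000
iteration 5: 011011000001110000
iteration 6: 100000100010101000
iteration 7: 110001110110101101
position 4 holds 0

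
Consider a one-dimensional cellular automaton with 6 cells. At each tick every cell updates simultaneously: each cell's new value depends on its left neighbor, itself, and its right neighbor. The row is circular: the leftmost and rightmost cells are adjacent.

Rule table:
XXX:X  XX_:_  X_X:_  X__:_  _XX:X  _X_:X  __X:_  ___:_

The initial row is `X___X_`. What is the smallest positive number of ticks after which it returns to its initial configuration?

1

tick 1: X___X_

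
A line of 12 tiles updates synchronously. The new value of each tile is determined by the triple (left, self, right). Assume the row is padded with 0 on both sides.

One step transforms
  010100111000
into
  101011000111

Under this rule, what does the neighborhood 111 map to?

At position 7 the neighborhood is 111; the next row has 0 there.

0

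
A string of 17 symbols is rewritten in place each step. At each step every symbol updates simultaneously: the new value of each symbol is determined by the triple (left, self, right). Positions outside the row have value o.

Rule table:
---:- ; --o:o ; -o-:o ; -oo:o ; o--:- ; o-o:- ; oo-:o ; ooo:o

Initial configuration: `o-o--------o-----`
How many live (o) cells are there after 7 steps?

14

step 1: o-o-------oo----o
step 2: o-o------ooo---oo
step 3: o-o-----oooo--ooo
step 4: o-o----ooooo-oooo
step 5: o-o---oooooo-oooo
step 6: o-o--ooooooo-oooo
step 7: o-o-oooooooo-oooo
count of o: 14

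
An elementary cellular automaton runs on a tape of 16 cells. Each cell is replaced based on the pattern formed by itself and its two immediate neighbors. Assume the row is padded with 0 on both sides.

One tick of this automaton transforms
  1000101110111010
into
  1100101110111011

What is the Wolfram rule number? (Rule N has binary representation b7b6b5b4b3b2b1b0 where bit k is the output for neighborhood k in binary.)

220

position 7: 111 → 1  (bit 7 = 1)
position 8: 110 → 1  (bit 6 = 1)
position 5: 101 → 0  (bit 5 = 0)
position 1: 100 → 1  (bit 4 = 1)
position 6: 011 → 1  (bit 3 = 1)
position 0: 010 → 1  (bit 2 = 1)
position 3: 001 → 0  (bit 1 = 0)
position 2: 000 → 0  (bit 0 = 0)
bits b7..b0 = 11011100 = 220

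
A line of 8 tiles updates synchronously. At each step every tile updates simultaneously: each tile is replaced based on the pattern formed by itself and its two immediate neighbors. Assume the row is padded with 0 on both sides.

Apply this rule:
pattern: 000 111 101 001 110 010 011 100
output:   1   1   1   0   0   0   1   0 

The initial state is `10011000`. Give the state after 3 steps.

00010011
11000010
10011000

10011000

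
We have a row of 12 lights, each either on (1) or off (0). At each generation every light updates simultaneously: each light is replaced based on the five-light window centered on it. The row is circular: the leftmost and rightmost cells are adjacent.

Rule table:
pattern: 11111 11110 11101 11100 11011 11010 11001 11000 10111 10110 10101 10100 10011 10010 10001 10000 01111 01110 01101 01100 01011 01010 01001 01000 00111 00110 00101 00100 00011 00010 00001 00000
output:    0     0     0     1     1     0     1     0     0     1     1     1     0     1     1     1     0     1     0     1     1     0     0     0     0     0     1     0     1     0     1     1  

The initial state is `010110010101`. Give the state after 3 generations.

101111110111

011111110101
100000000101
101111110111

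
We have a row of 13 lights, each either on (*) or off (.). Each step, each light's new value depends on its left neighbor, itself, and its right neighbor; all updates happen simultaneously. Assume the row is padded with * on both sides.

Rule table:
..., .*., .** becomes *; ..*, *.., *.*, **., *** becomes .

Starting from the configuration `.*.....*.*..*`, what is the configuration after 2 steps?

.*.***.*.*..*
.*.*...*.*..*

.*.*...*.*..*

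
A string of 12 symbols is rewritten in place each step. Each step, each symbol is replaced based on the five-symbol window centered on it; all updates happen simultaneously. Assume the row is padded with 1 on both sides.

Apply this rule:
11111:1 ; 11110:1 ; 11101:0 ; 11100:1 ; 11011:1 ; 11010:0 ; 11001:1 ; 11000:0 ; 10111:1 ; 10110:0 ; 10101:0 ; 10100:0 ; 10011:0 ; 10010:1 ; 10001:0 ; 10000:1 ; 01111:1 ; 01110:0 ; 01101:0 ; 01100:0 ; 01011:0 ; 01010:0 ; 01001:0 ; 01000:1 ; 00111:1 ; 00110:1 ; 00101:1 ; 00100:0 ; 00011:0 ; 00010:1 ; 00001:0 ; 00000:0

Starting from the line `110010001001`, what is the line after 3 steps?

111010010001

111101010001
111000001001
111010010001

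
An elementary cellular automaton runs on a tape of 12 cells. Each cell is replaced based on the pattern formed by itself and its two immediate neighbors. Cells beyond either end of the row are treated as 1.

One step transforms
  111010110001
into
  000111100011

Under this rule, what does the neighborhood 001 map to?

1

At position 10 the neighborhood is 001; the next row has 1 there.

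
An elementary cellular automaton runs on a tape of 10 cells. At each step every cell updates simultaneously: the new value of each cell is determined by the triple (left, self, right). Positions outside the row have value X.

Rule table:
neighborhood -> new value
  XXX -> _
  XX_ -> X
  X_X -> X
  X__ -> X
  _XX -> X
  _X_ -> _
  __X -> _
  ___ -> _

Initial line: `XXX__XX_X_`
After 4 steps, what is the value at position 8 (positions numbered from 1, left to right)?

X

step 1: __XX_XXX_X
step 2: X_XXXX_XXX
step 3: XXX__XXX__
step 4: __XX_X_XX_
position 8 holds X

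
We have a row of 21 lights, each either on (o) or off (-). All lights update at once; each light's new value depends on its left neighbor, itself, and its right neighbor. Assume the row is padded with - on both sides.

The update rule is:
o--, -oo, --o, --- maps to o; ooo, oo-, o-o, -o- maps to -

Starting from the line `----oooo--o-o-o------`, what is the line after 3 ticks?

tick 1: ooooo---oo-----oooooo
tick 2: o----oooo-oooooo-----
tick 3: -ooooo----o-----ooooo

-ooooo----o-----ooooo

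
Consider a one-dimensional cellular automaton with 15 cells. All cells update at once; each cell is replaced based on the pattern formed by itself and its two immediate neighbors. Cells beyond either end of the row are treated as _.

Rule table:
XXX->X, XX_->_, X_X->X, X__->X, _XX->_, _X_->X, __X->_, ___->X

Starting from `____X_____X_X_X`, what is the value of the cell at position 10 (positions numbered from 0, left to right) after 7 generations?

generation 1: XXX_XXXXX_XXXXX
generation 2: _X_X_XXX_X_XXX_
generation 3: _XXXX_X_XXX_X_X
generation 4: __XX_XXX_X_XXXX
generation 5: X___X_X_XXX_XX_
generation 6: XXX_XXXX_X_X__X
generation 7: _X_X_XX_XXXXX_X
position 10 holds X

X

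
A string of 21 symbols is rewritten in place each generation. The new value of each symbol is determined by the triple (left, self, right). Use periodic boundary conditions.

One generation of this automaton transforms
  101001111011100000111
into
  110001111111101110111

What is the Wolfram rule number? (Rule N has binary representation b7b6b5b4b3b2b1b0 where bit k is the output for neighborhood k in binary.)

233

position 6: 111 → 1  (bit 7 = 1)
position 0: 110 → 1  (bit 6 = 1)
position 1: 101 → 1  (bit 5 = 1)
position 3: 100 → 0  (bit 4 = 0)
position 5: 011 → 1  (bit 3 = 1)
position 2: 010 → 0  (bit 2 = 0)
position 4: 001 → 0  (bit 1 = 0)
position 14: 000 → 1  (bit 0 = 1)
bits b7..b0 = 11101001 = 233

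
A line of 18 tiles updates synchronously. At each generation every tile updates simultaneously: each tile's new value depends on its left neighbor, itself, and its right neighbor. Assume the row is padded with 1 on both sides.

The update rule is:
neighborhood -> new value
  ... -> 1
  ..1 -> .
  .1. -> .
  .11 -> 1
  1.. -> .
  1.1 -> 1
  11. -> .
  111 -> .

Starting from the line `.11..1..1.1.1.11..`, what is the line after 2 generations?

11.......1.1.11...
...11111..1.11..1.

...11111..1.11..1.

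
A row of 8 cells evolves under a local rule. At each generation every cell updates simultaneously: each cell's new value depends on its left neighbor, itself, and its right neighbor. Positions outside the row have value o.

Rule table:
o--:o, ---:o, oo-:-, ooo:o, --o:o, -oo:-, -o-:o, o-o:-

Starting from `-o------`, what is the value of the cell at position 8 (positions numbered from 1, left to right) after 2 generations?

o

-ooooooo
--oooooo
position 8 holds o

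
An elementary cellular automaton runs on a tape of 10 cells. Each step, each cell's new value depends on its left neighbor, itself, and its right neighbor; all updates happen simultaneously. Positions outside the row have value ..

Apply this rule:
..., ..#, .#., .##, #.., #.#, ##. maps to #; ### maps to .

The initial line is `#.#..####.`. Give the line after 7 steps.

step 1: ######..##
step 2: #....#####
step 3: ######...#
step 4: #....#####  (repeats step 2; period 2)
step 7: ######...#

######...#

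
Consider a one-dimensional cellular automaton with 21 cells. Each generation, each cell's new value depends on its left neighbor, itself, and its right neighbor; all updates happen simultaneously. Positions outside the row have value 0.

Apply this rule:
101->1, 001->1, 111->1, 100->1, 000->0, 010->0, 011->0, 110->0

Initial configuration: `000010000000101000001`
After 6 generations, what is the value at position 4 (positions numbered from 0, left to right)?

000101000001010100010
001010100010101010101
010101010101010101010
101010101010101010101
010101010101010101010  (repeats generation 3; period 2)
generation 6: 101010101010101010101
position 4 holds 1

1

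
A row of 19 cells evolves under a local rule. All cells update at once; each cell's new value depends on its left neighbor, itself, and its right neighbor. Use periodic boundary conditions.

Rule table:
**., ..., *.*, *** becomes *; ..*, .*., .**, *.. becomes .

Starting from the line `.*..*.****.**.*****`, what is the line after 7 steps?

*.**.***...*.****.*

*....*.****.**.****
*.**..*.****.**.***
**.*...*.****.**.**
***..*..*.****.**.*
***......*.****.**.
.**.****..*.****.**
*.**.***...*.****.*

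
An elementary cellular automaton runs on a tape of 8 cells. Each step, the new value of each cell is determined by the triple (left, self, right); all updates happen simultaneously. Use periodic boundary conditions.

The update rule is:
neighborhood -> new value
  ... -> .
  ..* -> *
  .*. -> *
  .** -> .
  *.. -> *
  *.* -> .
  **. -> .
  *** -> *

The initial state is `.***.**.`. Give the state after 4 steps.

step 1: *.*....*
step 2: ..**..*.
step 3: .*..****
step 4: .***.**.

.***.**.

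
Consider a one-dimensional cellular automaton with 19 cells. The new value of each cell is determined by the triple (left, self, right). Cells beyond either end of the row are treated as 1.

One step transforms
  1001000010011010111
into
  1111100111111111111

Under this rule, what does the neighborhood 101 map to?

At position 13 the neighborhood is 101; the next row has 1 there.

1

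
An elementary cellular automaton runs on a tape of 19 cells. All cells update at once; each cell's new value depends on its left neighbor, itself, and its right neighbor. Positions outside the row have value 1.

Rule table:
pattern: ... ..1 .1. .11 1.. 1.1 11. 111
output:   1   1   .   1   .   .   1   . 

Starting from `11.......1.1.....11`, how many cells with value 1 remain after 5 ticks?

9

.1.111111....11111.
...1....1.1111...1.
.11..111..1..1.11..
.11.11.1.1..1..11.1
.11.11.....1..111.1
count of 1: 9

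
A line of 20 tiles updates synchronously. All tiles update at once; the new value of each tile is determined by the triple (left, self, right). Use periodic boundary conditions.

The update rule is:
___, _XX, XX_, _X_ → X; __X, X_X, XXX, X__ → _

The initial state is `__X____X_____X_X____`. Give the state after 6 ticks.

X_X_XX_X_XXX_X_X_XXX
X_X_XX_X_X_X_X_X_X__
X_X_XX_X_X_X_X_X_X__  (fixed point — unchanged through tick 6)

X_X_XX_X_X_X_X_X_X__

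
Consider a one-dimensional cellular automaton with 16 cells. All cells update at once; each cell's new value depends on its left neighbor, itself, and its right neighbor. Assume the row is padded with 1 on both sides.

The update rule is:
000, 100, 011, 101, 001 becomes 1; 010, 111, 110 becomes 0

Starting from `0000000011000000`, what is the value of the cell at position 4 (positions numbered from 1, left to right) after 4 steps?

1111111110111111
0000000001100000
1111111111011111
0000000000110000
position 4 holds 0

0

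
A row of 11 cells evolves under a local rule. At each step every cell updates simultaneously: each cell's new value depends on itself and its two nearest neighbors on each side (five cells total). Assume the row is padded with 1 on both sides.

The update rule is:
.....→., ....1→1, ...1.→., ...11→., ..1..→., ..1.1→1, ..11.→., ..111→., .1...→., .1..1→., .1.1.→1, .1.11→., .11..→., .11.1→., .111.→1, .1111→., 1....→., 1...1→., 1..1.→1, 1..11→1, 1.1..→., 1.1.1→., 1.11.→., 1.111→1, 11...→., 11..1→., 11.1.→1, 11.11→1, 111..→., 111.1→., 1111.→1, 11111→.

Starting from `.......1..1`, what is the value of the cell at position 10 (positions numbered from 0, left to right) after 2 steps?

.....1...1.
...1.....1.
position 10 holds .

.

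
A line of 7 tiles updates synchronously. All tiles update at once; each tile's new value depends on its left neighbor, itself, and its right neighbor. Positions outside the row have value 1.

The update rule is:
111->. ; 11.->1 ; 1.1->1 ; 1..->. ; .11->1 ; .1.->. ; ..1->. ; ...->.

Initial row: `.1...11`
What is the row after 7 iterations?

1.....1

1....1.
1.....1
1.....1  (fixed point — unchanged through iteration 7)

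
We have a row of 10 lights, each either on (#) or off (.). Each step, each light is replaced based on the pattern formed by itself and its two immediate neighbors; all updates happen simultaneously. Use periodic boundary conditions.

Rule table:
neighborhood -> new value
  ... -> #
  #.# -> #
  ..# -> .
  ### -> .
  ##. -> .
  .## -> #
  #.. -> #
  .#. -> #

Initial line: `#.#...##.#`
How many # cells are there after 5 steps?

6

.####.#.##
##...####.
#.##.#...#
.##.####.#
##.##...##
count of #: 6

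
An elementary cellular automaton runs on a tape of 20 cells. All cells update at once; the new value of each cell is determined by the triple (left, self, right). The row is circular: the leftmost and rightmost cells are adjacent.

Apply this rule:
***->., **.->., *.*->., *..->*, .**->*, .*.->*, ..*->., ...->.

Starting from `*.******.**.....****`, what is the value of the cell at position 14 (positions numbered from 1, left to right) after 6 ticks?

*

..*......*.*....*...
..**.....*.**...**..
..*.*....*.*.*..*.*.
..*.**...*.*.**.*.**
*.*.*.*..*.*.*..*.*.
*.*.*.**.*.*.**.*.*.
position 14 holds *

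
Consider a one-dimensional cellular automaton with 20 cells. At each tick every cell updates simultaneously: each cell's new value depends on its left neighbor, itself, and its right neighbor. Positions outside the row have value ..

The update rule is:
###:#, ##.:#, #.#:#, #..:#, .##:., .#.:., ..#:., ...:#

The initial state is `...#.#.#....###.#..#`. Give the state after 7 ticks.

tick 1: ##..#.#.###..###.#..
tick 2: .##..#.#.###..###.##
tick 3: ..##..#.#.###..###.#
tick 4: #..##..#.#.###..###.
tick 5: .#..##..#.#.###..###
tick 6: ..#..##..#.#.###..##
tick 7: #..#..##..#.#.###..#

#..#..##..#.#.###..#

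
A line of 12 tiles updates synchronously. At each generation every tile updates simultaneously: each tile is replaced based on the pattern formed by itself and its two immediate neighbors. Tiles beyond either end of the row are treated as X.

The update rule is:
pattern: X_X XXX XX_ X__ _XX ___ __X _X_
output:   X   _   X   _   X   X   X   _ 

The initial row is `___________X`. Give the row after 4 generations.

X_XX________

generation 1: _XXXXXXXXXXX
generation 2: XX__________
generation 3: _X_XXXXXXXXX
generation 4: X_XX________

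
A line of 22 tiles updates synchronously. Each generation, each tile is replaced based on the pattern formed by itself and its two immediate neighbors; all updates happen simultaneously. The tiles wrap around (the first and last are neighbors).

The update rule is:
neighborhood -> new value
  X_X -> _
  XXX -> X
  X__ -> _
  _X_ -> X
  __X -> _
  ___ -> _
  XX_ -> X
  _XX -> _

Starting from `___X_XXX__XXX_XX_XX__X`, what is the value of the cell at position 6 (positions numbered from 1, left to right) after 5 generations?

_

___X__XX___XX__X__X__X
___X___X____X__X__X__X
___X___X____X__X__X__X  (fixed point — unchanged through generation 5)
position 6 holds _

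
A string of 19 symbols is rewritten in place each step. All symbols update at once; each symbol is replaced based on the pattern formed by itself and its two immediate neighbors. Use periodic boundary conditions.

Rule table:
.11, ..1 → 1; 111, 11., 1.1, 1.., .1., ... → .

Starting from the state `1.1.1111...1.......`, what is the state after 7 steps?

....1.......1....1.

step 1: ....1.....1.......1
step 2: ...1.....1.......1.
step 3: ..1.....1.......1..
step 4: .1.....1.......1...
step 5: 1.....1.......1....
step 6: .....1.......1....1
step 7: ....1.......1....1.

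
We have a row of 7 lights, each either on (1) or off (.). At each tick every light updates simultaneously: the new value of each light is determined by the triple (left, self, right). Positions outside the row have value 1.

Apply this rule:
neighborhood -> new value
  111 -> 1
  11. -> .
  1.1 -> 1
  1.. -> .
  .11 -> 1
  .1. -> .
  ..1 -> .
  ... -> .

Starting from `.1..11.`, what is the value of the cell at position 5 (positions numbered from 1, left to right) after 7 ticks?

.

tick 1: 1...1.1
tick 2: .....11
tick 3: .....11  (fixed point — unchanged through tick 7)
position 5 holds .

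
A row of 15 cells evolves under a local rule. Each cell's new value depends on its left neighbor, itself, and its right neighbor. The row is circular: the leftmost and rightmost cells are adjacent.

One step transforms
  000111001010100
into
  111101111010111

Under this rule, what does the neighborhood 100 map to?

1

At position 6 the neighborhood is 100; the next row has 1 there.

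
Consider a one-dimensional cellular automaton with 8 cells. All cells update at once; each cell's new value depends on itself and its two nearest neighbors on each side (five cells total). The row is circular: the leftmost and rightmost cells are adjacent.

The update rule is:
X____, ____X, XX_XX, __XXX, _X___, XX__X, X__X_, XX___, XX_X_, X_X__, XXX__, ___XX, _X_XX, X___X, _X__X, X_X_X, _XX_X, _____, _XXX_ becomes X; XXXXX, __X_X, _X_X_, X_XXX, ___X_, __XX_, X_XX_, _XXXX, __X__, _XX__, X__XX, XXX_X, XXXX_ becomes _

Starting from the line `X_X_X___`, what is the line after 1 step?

__X_XXX_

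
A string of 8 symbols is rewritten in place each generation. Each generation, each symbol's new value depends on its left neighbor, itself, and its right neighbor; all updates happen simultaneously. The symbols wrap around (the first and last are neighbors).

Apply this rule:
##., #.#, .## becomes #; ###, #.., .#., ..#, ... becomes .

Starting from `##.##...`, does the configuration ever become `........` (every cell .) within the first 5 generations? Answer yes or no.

yes

#####...
#...#...
........
all cells are . at generation 3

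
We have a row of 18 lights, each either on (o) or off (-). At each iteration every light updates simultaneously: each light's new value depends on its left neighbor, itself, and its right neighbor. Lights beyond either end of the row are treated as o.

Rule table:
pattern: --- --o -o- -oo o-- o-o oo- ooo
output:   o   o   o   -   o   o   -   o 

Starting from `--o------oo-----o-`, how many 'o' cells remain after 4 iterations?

16

ooooooooo--ooooooo
oooooooo-oo-oooooo
ooooooo-o--o-ooooo
oooooo-oooooo-oooo
count of o: 16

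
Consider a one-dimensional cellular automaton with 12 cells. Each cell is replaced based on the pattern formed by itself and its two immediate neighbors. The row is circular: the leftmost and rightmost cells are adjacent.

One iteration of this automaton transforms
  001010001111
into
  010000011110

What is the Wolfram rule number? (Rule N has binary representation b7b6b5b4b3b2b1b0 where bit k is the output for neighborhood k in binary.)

position 9: 111 → 1  (bit 7 = 1)
position 11: 110 → 0  (bit 6 = 0)
position 3: 101 → 0  (bit 5 = 0)
position 0: 100 → 0  (bit 4 = 0)
position 8: 011 → 1  (bit 3 = 1)
position 2: 010 → 0  (bit 2 = 0)
position 1: 001 → 1  (bit 1 = 1)
position 6: 000 → 0  (bit 0 = 0)
bits b7..b0 = 10001010 = 138

138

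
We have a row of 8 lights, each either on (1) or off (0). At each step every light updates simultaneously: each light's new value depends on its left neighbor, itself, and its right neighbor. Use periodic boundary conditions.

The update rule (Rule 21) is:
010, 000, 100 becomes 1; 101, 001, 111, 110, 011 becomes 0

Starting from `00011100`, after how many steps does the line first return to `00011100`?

11000011
00111000
10000111
01110000
00001111
11100000
00011110
11000001
00111100
10000011
01111000
00000111
11110000
00001110
11100001
00011100

16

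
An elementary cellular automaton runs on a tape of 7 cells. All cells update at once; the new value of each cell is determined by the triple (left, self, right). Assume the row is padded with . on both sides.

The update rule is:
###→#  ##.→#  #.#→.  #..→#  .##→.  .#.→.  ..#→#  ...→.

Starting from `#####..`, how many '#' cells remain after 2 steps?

.#####.
#.#####
count of #: 6

6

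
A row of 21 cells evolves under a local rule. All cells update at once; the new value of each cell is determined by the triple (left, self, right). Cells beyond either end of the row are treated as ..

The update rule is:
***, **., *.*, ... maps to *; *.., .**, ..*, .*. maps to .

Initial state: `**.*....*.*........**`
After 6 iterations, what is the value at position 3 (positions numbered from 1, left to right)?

.**..**..*..******..*
..*...*......*****...
*...*...****..****.**
..*...*..***...****.*
*...*.....**.*..****.
..*...***..**....***.
position 3 holds *

*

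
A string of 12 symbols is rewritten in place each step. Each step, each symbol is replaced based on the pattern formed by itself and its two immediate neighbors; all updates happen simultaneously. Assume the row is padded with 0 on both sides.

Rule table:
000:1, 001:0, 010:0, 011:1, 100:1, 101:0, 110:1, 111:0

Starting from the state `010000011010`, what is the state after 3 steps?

step 1: 001111011001
step 2: 101001011100
step 3: 000100010111

000100010111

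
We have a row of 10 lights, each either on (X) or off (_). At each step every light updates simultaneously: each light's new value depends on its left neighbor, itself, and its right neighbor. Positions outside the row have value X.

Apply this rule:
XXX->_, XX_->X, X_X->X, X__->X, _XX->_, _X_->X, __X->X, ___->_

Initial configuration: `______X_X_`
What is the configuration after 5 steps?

XX__X_XXXX

X____XXXXX
XX__X_____
_XXXXX___X
X____XX_X_
XX__X_XXXX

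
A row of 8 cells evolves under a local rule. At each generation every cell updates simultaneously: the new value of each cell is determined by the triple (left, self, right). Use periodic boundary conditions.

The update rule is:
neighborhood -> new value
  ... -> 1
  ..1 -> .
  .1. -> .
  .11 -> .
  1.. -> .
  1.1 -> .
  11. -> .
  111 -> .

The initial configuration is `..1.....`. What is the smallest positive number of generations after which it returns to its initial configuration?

1...1111
..1.....

2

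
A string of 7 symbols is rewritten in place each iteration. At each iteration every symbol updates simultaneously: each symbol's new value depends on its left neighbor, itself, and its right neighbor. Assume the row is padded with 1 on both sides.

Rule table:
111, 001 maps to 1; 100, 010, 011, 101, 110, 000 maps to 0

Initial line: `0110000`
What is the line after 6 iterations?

0100100

0000001
0000010
0000100
0001001
0010010
0100100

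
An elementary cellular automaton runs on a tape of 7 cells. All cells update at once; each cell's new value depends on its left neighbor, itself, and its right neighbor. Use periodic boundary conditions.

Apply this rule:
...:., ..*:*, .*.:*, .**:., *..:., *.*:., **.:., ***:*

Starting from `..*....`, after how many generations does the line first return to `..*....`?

14

.**....
*......
*.....*
.....*.
....**.
...*...
..**...
.*.....
**.....
......*
.....**
....*..
...**..
..*....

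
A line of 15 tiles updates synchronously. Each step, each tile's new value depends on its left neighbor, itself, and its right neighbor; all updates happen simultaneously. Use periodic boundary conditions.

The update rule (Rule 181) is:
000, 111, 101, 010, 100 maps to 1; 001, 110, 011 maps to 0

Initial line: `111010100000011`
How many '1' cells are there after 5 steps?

step 1: 110111111111001
step 2: 101011111110100
step 3: 111101111101110
step 4: 011010111010101
step 5: 100111010111111
count of 1: 11

11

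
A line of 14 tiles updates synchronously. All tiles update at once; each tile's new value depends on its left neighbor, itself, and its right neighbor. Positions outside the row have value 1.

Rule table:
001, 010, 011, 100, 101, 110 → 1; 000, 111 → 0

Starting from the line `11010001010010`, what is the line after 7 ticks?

01111111000000

01111011111111
11001110000000
01111011000001
11001111100011
01111000110110
11001101111111
01111111000000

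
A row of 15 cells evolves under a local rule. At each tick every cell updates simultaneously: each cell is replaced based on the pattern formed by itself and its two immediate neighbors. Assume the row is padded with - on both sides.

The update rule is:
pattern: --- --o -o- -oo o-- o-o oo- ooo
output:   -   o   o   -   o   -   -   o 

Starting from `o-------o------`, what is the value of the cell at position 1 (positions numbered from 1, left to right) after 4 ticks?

oo-----ooo-----
--o---o-o-o----
-ooo-oo-o-oo---
o-o-----o---o--
position 1 holds o

o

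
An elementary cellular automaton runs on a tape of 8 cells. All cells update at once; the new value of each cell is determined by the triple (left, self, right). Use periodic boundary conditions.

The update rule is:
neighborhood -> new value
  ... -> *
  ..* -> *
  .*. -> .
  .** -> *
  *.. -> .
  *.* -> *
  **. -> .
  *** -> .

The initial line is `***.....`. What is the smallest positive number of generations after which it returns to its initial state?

*...****
..***...
***...**
....***.
*****...
*.....**
..*****.
***.....

8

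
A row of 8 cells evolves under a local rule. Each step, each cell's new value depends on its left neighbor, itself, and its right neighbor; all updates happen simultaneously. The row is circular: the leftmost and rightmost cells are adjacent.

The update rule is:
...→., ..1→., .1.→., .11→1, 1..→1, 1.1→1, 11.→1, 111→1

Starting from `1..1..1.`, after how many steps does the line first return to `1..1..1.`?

.1..1..1
1.1..1..
.1.1..1.
..1.1..1
1..1.1..
.1..1.1.
..1..1.1
1..1..1.

8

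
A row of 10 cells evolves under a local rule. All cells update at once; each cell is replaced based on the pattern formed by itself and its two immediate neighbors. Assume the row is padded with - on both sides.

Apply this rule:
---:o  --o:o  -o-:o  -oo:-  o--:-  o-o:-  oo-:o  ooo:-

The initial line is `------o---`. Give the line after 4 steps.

step 1: ooooooo-oo
step 2: ------o--o
step 3: ooooooo-oo  (repeats step 1; period 2)
step 4: ------o--o

------o--o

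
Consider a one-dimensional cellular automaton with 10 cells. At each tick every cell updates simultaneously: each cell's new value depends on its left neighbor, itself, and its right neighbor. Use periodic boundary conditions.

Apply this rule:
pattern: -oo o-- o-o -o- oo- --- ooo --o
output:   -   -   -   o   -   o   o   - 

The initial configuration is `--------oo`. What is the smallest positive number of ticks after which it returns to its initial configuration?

-oooooo---
--oooo--oo
---oo-----
oo----oooo
o--oo--ooo
--------oo

6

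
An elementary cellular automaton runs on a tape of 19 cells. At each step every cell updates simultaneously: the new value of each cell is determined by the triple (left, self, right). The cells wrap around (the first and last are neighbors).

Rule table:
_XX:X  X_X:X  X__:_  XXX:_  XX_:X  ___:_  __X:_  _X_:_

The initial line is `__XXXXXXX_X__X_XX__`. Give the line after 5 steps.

________XX_________

step 1: __X_____XX____XXX__
step 2: ________XX____X_X__
step 3: ________XX_____X___
step 4: ________XX_________
step 5: ________XX_________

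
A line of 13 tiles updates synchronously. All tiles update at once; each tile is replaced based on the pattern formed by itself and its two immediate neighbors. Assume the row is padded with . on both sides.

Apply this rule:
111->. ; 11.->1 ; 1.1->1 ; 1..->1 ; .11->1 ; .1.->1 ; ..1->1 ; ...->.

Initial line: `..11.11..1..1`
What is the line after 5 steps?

11111....11.1

step 1: .111111111111
step 2: 11..........1
step 3: 111........11
step 4: 1.11......111
step 5: 11111....11.1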